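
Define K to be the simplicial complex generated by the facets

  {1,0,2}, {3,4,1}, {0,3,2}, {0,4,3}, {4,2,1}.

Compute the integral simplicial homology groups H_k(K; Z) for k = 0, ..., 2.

H_0 ≅ Z,  H_1 ≅ Z,  H_2 = 0.

Take the total order 0 < 1 < 2 < 3 < 4 on the vertex set. Then K (dimension 2) consists of the simplices:

  0-simplices (5): [0], [1], [2], [3], [4]
  1-simplices (10): [0,1], [0,2], [0,3], [0,4], [1,2], [1,3], [1,4], [2,3], [2,4], [3,4]
  2-simplices (5): [0,1,2], [0,2,3], [0,3,4], [1,2,4], [1,3,4]

Hence C_0 ≅ Z^5, C_1 ≅ Z^10, C_2 ≅ Z^5.

The boundary map ∂_1: C_1 → C_0 is given by ∂[p,q] = [q] − [p].
As a 5×10 matrix over Z this has rank 4, with invariant factors (1,1,1,1).

∂_2: C_2 → C_1 acts by ∂[p,q,r] = [q,r] − [p,r] + [p,q]. For instance
  ∂[0,3,4] = [3,4] − [0,4] + [0,3],
  ∂[1,2,4] = [2,4] − [1,4] + [1,2].
This gives a 10×5 integer matrix of rank 5; reducing to Smith normal form yields diagonal entries (1,1,1,1,1).

From H_k ≅ ker(∂_k) / im(∂_{k+1}) we obtain:

  H_0: rank C_0 − rank ∂_1 = 5 − 4 = 1, and the invariant factors of ∂_1 are all 1, so H_0 ≅ Z.
  H_1: rank ker ∂_1 − rank ∂_2 = (10 − 4) − 5 = 1, and the invariant factors of ∂_2 are all 1, so H_1 ≅ Z.
  H_2: rank ker ∂_2 − rank ∂_3 = (5 − 5) − 0 = 0, and there is no ∂_3, so H_2 ≅ 0.

(K is a triangulation of the Möbius band.)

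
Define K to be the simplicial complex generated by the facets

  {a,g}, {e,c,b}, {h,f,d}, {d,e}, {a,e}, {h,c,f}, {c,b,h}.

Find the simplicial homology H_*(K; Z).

H_0 ≅ Z,  H_1 ≅ Z,  H_2 = 0.

Take the total order a < b < c < d < e < f < g < h on the vertex set. Then K (dimension 2) consists of the simplices:

  0-simplices (8): a, b, c, d, e, f, g, h
  1-simplices (12): ae, ag, bc, be, bh, ce, cf, ch, de, df, dh, fh
  2-simplices (4): bce, bch, cfh, dfh

so the chain groups are C_0 ≅ Z^8, C_1 ≅ Z^12, C_2 ≅ Z^4.

∂_1: C_1 → C_0 sends each edge [p,q] (with p < q) to q − p. For instance
  ∂ag = g − a.
This gives a 8×12 integer matrix of rank 7; reducing to Smith normal form yields diagonal entries (1,1,1,1,1,1,1).

The boundary map ∂_2: C_2 → C_1 sends each 2-simplex [p,q,r] to [q,r] − [p,r] + [p,q]. For instance
  ∂cfh = fh − ch + cf,
  ∂bce = ce − be + bc.
The 12×4 boundary matrix has rank 4 and Smith normal form diag(1,1,1,1).

From H_k ≅ ker(∂_k) / im(∂_{k+1}) we obtain:

  H_0: rank C_0 − rank ∂_1 = 8 − 7 = 1, and the invariant factors of ∂_1 are all 1, so H_0 = Z.
  H_1: rank ker ∂_1 − rank ∂_2 = (12 − 7) − 4 = 1, and the invariant factors of ∂_2 are all 1, so H_1 = Z.
  H_2: rank ker ∂_2 − rank ∂_3 = (4 − 4) − 0 = 0, and there is no ∂_3, so H_2 = 0.

As a check, the Euler characteristic is 8 − 12 + 4 = 0, which agrees with 1 − 1 + 0 = 0.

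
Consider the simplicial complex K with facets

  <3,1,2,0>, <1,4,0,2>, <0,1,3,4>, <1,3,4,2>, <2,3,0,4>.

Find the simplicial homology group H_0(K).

H_0 = Z.

We work with the vertex ordering 0 < 1 < 2 < 3 < 4. The simplices of K, each written with vertices in increasing order, are:

  0-simplices (5): [0], [1], [2], [3], [4]
  1-simplices (10): [0,1], [0,2], [0,3], [0,4], [1,2], [1,3], [1,4], [2,3], [2,4], [3,4]
  2-simplices (10): [0,1,2], [0,1,3], [0,1,4], [0,2,3], [0,2,4], [0,3,4], [1,2,3], [1,2,4], [1,3,4], [2,3,4]
  3-simplices (5): [0,1,2,3], [0,1,2,4], [0,1,3,4], [0,2,3,4], [1,2,3,4]

so the chain groups are C_0 ≅ Z^5, C_1 ≅ Z^10, C_2 ≅ Z^10, C_3 ≅ Z^5.

Boundary ∂_1: C_1 → C_0 sends each edge [p,q] (with p < q) to q − p. For instance
  ∂[1,2] = [2] − [1].
The resulting 5×10 matrix has rank 4, and its Smith normal form has invariant factors (1,1,1,1).

The boundary map ∂_2: C_2 → C_1 maps a triangle to the signed sum of its edges. For instance
  ∂[0,3,4] = [3,4] − [0,4] + [0,3],
  ∂[2,3,4] = [3,4] − [2,4] + [2,3].
This gives a 10×10 integer matrix of rank 6; reducing to Smith normal form yields diagonal entries (1,1,1,1,1,1).

The boundary map ∂_3: C_3 → C_2 sends each 3-simplex σ to the alternating sum Σ_i (−1)^i (σ with its i-th vertex removed). For instance
  ∂[0,1,2,3] = [1,2,3] − [0,2,3] + [0,1,3] − [0,1,2],
  ∂[0,2,3,4] = [2,3,4] − [0,3,4] + [0,2,4] − [0,2,3].
The 10×5 boundary matrix has rank 4 and Smith normal form diag(1,1,1,1).

Computing H_k = (kernel of ∂_k) / (image of ∂_{k+1}):

  H_0: rank C_0 − rank ∂_1 = 5 − 4 = 1, and the invariant factors of ∂_1 are all 1, so H_0 = Z.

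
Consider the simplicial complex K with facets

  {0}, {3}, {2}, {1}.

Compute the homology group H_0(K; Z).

H_0 ≅ Z^4.

We work with the vertex ordering 0 < 1 < 2 < 3. The simplices of K, each written with vertices in increasing order, are:

  0-simplices (4): [0], [1], [2], [3]

so the chain groups are C_0 ≅ Z^4.

Reading off H_k = ker ∂_k / im ∂_{k+1}:

  H_0: rank C_0 − rank ∂_1 = 4 − 0 = 4, and there is no ∂_1, so H_0 = Z^4.

(K is a triangulation of a set of 4 points.)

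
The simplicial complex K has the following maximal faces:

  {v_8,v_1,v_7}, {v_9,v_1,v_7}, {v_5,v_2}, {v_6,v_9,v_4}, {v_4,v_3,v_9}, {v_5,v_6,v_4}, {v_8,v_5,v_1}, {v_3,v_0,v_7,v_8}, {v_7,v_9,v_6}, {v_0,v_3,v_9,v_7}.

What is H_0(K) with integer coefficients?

H_0 ≅ Z.

Fix the vertex order v_0 < v_1 < v_2 < v_3 < v_4 < v_5 < v_6 < v_7 < v_8 < v_9 and write every simplex with vertices in increasing order. Then dim K = 3 and the simplices of K are:

  0-simplices (10): [v_0], [v_1], [v_2], [v_3], [v_4], [v_5], [v_6], [v_7], [v_8], [v_9]
  1-simplices (22): (22 of them)
  2-simplices (14): (14 of them)
  3-simplices (2): [v_0,v_3,v_7,v_8], [v_0,v_3,v_7,v_9]

Hence C_0 ≅ Z^10, C_1 ≅ Z^22, C_2 ≅ Z^14, C_3 ≅ Z^2.

Boundary ∂_1: C_1 → C_0 maps an edge to its endpoints' difference, ∂[p,q] = q − p. For instance
  ∂[v_0,v_7] = [v_7] − [v_0].
The resulting 10×22 matrix has rank 9, and its Smith normal form has invariant factors (1,1,1,1,1,1,1,1,1).

∂_2: C_2 → C_1 acts by ∂[p,q,r] = [q,r] − [p,r] + [p,q]. For instance
  ∂[v_1,v_5,v_8] = [v_5,v_8] − [v_1,v_8] + [v_1,v_5],
  ∂[v_3,v_7,v_8] = [v_7,v_8] − [v_3,v_8] + [v_3,v_7].
The 22×14 boundary matrix has rank 12 and Smith normal form diag(1,1,1,1,1,1,1,1,1,1,1,1).

The boundary map ∂_3: C_3 → C_2 sends each 3-simplex σ to the alternating sum Σ_i (−1)^i (σ with its i-th vertex removed). For instance
  ∂[v_0,v_3,v_7,v_8] = [v_3,v_7,v_8] − [v_0,v_7,v_8] + [v_0,v_3,v_8] − [v_0,v_3,v_7],
  ∂[v_0,v_3,v_7,v_9] = [v_3,v_7,v_9] − [v_0,v_7,v_9] + [v_0,v_3,v_9] − [v_0,v_3,v_7].
The resulting 14×2 matrix has rank 2, and its Smith normal form has invariant factors (1,1).

Reading off H_k = ker ∂_k / im ∂_{k+1}:

  H_0: rank C_0 − rank ∂_1 = 10 − 9 = 1, and the invariant factors of ∂_1 are all 1, so H_0 ≅ Z.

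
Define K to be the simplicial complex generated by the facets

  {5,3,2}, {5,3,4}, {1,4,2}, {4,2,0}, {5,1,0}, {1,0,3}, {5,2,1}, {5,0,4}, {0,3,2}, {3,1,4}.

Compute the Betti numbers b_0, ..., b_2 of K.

K has 6 vertices, 15 edges, 10 triangles.
rank ∂_0 = 0, rank ∂_1 = 5 ⇒ b_0 = 6 − 0 − 5 = 1; all invariant factors of ∂_1 are 1 so no torsion. So H_0 = Z.
rank ∂_1 = 5, rank ∂_2 = 10 ⇒ b_1 = 15 − 5 − 10 = 0; ∂_2 has invariant factor(s) [2] giving torsion. So H_1 = Z/2Z.
rank ∂_2 = 10, rank ∂_3 = 0 ⇒ b_2 = 10 − 10 − 0 = 0. So H_2 = 0.

b_0 = 1, b_1 = 0, b_2 = 0.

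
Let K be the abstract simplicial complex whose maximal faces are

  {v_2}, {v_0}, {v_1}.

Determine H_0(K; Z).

H_0 = Z^3.

Order the vertices as v_0 < v_1 < v_2. Listing each simplex with vertices in this order, K has dimension 0 with simplices:

  0-simplices (3): [v_0], [v_1], [v_2]

Hence C_0 ≅ Z^3.

Reading off H_k = ker ∂_k / im ∂_{k+1}:

  H_0: rank C_0 − rank ∂_1 = 3 − 0 = 3, and there is no ∂_1, so H_0 ≅ Z^3.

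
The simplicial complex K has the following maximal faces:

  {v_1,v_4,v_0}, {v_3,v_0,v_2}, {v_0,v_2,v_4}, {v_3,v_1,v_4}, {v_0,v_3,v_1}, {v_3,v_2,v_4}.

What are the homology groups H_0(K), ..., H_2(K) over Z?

Take the total order v_0 < v_1 < v_2 < v_3 < v_4 on the vertex set. Then K (dimension 2) consists of the simplices:

  0-simplices (5): [v_0], [v_1], [v_2], [v_3], [v_4]
  1-simplices (9): [v_0,v_1], [v_0,v_2], [v_0,v_3], [v_0,v_4], [v_1,v_3], [v_1,v_4], [v_2,v_3], [v_2,v_4], [v_3,v_4]
  2-simplices (6): [v_0,v_1,v_3], [v_0,v_1,v_4], [v_0,v_2,v_3], [v_0,v_2,v_4], [v_1,v_3,v_4], [v_2,v_3,v_4]

giving chain groups C_0 ≅ Z^5, C_1 ≅ Z^9, C_2 ≅ Z^6.

The boundary map ∂_1: C_1 → C_0 maps an edge to its endpoints' difference, ∂[p,q] = q − p. For instance
  ∂[v_2,v_4] = [v_4] − [v_2].
The resulting 5×9 matrix has rank 4, and its Smith normal form has invariant factors (1,1,1,1).

The boundary map ∂_2: C_2 → C_1 acts by ∂[p,q,r] = [q,r] − [p,r] + [p,q]. For instance
  ∂[v_0,v_1,v_3] = [v_1,v_3] − [v_0,v_3] + [v_0,v_1],
  ∂[v_2,v_3,v_4] = [v_3,v_4] − [v_2,v_4] + [v_2,v_3].
The 9×6 boundary matrix has rank 5 and Smith normal form diag(1,1,1,1,1).

Now H_k = ker ∂_k / im ∂_{k+1}, so:

  H_0: rank C_0 − rank ∂_1 = 5 − 4 = 1, and the invariant factors of ∂_1 are all 1, so H_0 ≅ Z.
  H_1: rank ker ∂_1 − rank ∂_2 = (9 − 4) − 5 = 0, and the invariant factors of ∂_2 are all 1, so H_1 ≅ 0.
  H_2: rank ker ∂_2 − rank ∂_3 = (6 − 5) − 0 = 1, and there is no ∂_3, so H_2 ≅ Z.

As a check, the Euler characteristic is 5 − 9 + 6 = 2, which agrees with 1 − 0 + 1 = 2.

H_0 = Z,  H_1 = 0,  H_2 = Z.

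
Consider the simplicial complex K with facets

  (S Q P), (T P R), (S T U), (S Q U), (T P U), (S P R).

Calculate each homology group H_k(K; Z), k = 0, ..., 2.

H_0 = Z,  H_1 = Z,  H_2 = 0.

Take the total order P < Q < R < S < T < U on the vertex set. Then K (dimension 2) consists of the simplices:

  0-simplices (6): P, Q, R, S, T, U
  1-simplices (12): PQ, PR, PS, PT, PU, QS, QU, RS, RT, ST, SU, TU
  2-simplices (6): PQS, PRS, PRT, PTU, QSU, STU

so the chain groups are C_0 ≅ Z^6, C_1 ≅ Z^12, C_2 ≅ Z^6.

The boundary map ∂_1: C_1 → C_0 sends each edge [p,q] (with p < q) to q − p. For instance
  ∂QS = S − Q.
The resulting 6×12 matrix has rank 5, and its Smith normal form has invariant factors (1,1,1,1,1).

The boundary map ∂_2: C_2 → C_1 acts by ∂[p,q,r] = [q,r] − [p,r] + [p,q]. For instance
  ∂PRT = RT − PT + PR,
  ∂QSU = SU − QU + QS.
This gives a 12×6 integer matrix of rank 6; reducing to Smith normal form yields diagonal entries (1,1,1,1,1,1).

From H_k ≅ ker(∂_k) / im(∂_{k+1}) we obtain:

  H_0: rank C_0 − rank ∂_1 = 6 − 5 = 1, and the invariant factors of ∂_1 are all 1, so H_0 = Z.
  H_1: rank ker ∂_1 − rank ∂_2 = (12 − 5) − 6 = 1, and the invariant factors of ∂_2 are all 1, so H_1 = Z.
  H_2: rank ker ∂_2 − rank ∂_3 = (6 − 6) − 0 = 0, and there is no ∂_3, so H_2 = 0.

As a check, the Euler characteristic is 6 − 12 + 6 = 0, which agrees with 1 − 1 + 0 = 0.
(K is a triangulation of the cylinder S^1 x I.)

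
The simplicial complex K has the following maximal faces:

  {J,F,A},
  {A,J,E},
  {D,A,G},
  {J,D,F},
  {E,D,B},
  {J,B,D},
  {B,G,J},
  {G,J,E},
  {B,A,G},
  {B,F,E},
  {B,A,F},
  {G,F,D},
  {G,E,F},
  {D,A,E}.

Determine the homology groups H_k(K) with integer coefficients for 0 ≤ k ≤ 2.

Order the vertices as A < B < D < E < F < G < J. Listing each simplex with vertices in this order, K has dimension 2 with simplices:

  0-simplices (7): A, B, D, E, F, G, J
  1-simplices (21): AB, AD, AE, AF, AG, AJ, BD, BE, BF, BG, BJ, DE, DF, DG, DJ, EF, EG, EJ, FG, FJ, GJ
  2-simplices (14): ABF, ABG, ADE, ADG, AEJ, AFJ, BDE, BDJ, BEF, BGJ, DFG, DFJ, EFG, EGJ

so the chain groups are C_0 ≅ Z^7, C_1 ≅ Z^21, C_2 ≅ Z^14.

∂_1: C_1 → C_0 maps an edge to its endpoints' difference, ∂[p,q] = q − p. For instance
  ∂FG = G − F.
This gives a 7×21 integer matrix of rank 6; reducing to Smith normal form yields diagonal entries (1,1,1,1,1,1).

The boundary map ∂_2: C_2 → C_1 maps a triangle to the signed sum of its edges. For instance
  ∂BDJ = DJ − BJ + BD,
  ∂ABF = BF − AF + AB.
The 21×14 boundary matrix has rank 13 and Smith normal form diag(1,1,1,1,1,1,1,1,1,1,1,1,1).

Now H_k = ker ∂_k / im ∂_{k+1}, so:

  H_0: rank C_0 − rank ∂_1 = 7 − 6 = 1, and the invariant factors of ∂_1 are all 1, so H_0 = Z.
  H_1: rank ker ∂_1 − rank ∂_2 = (21 − 6) − 13 = 2, and the invariant factors of ∂_2 are all 1, so H_1 = Z^2.
  H_2: rank ker ∂_2 − rank ∂_3 = (14 − 13) − 0 = 1, and there is no ∂_3, so H_2 = Z.

H_0 = Z,  H_1 = Z^2,  H_2 = Z.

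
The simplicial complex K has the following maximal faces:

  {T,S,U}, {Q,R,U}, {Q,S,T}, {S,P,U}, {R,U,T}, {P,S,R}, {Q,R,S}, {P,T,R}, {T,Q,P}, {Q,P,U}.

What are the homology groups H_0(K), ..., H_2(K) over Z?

H_0 ≅ Z,  H_1 ≅ Z/2,  H_2 = 0.

Fix the vertex order P < Q < R < S < T < U and write every simplex with vertices in increasing order. Then dim K = 2 and the simplices of K are:

  0-simplices (6): P, Q, R, S, T, U
  1-simplices (15): PQ, PR, PS, PT, PU, QR, QS, QT, QU, RS, RT, RU, ST, SU, TU
  2-simplices (10): PQT, PQU, PRS, PRT, PSU, QRS, QRU, QST, RTU, STU

so the chain groups are C_0 ≅ Z^6, C_1 ≅ Z^15, C_2 ≅ Z^10.

The boundary map ∂_1: C_1 → C_0 maps an edge to its endpoints' difference, ∂[p,q] = q − p. For instance
  ∂RS = S − R.
The resulting 6×15 matrix has rank 5, and its Smith normal form has invariant factors (1,1,1,1,1).

The boundary map ∂_2: C_2 → C_1 acts by ∂[p,q,r] = [q,r] − [p,r] + [p,q]. For instance
  ∂PQT = QT − PT + PQ,
  ∂QRS = RS − QS + QR.
The 15×10 boundary matrix has rank 10 and Smith normal form diag(1,1,1,1,1,1,1,1,1,2).

Now H_k = ker ∂_k / im ∂_{k+1}, so:

  H_0: rank C_0 − rank ∂_1 = 6 − 5 = 1, and the invariant factors of ∂_1 are all 1, so H_0 ≅ Z.
  H_1: rank ker ∂_1 − rank ∂_2 = (15 − 5) − 10 = 0, and ∂_2 has invariant factor 2 > 1, so H_1 ≅ Z/2.
  H_2: rank ker ∂_2 − rank ∂_3 = (10 − 10) − 0 = 0, and there is no ∂_3, so H_2 ≅ 0.

As a check, the Euler characteristic is 6 − 15 + 10 = 1, which agrees with 1 − 0 + 0 = 1.
(K is a triangulation of the real projective plane RP^2.)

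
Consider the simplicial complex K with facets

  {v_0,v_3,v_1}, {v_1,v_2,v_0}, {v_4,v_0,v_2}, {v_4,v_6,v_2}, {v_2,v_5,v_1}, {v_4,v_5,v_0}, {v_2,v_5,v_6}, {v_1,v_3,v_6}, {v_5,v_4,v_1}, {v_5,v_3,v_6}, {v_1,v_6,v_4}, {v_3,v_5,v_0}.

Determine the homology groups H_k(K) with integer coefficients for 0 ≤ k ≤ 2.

H_0 = Z,  H_1 = Z/2,  H_2 = 0.

Fix the vertex order v_0 < v_1 < v_2 < v_3 < v_4 < v_5 < v_6 and write every simplex with vertices in increasing order. Then dim K = 2 and the simplices of K are:

  0-simplices (7): [v_0], [v_1], [v_2], [v_3], [v_4], [v_5], [v_6]
  1-simplices (18): (18 of them)
  2-simplices (12): (12 of them)

Hence C_0 ≅ Z^7, C_1 ≅ Z^18, C_2 ≅ Z^12.

∂_1: C_1 → C_0 sends each edge [p,q] (with p < q) to q − p. For instance
  ∂[v_0,v_2] = [v_2] − [v_0].
The 7×18 boundary matrix has rank 6 and Smith normal form diag(1,1,1,1,1,1).

Boundary ∂_2: C_2 → C_1 acts by ∂[p,q,r] = [q,r] − [p,r] + [p,q]. For instance
  ∂[v_0,v_3,v_5] = [v_3,v_5] − [v_0,v_5] + [v_0,v_3],
  ∂[v_1,v_2,v_5] = [v_2,v_5] − [v_1,v_5] + [v_1,v_2].
The resulting 18×12 matrix has rank 12, and its Smith normal form has invariant factors (1,1,1,1,1,1,1,1,1,1,1,2).

From H_k ≅ ker(∂_k) / im(∂_{k+1}) we obtain:

  H_0: rank C_0 − rank ∂_1 = 7 − 6 = 1, and the invariant factors of ∂_1 are all 1, so H_0 = Z.
  H_1: rank ker ∂_1 − rank ∂_2 = (18 − 6) − 12 = 0, and ∂_2 has invariant factor 2 > 1, so H_1 = Z/2.
  H_2: rank ker ∂_2 − rank ∂_3 = (12 − 12) − 0 = 0, and there is no ∂_3, so H_2 = 0.

(K is a triangulation of the real projective plane RP^2.)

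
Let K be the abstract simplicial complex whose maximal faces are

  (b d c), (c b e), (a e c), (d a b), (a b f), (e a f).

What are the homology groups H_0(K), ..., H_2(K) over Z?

Take the total order a < b < c < d < e < f on the vertex set. Then K (dimension 2) consists of the simplices:

  0-simplices (6): a, b, c, d, e, f
  1-simplices (12): ab, ac, ad, ae, af, bc, bd, be, bf, cd, ce, ef
  2-simplices (6): abd, abf, ace, aef, bcd, bce

Hence C_0 ≅ Z^6, C_1 ≅ Z^12, C_2 ≅ Z^6.

The boundary map ∂_1: C_1 → C_0 is given by ∂[p,q] = [q] − [p].
This gives a 6×12 integer matrix of rank 5; reducing to Smith normal form yields diagonal entries (1,1,1,1,1).

∂_2: C_2 → C_1 acts by ∂[p,q,r] = [q,r] − [p,r] + [p,q]. For instance
  ∂aef = ef − af + ae,
  ∂ace = ce − ae + ac.
This gives a 12×6 integer matrix of rank 6; reducing to Smith normal form yields diagonal entries (1,1,1,1,1,1).

From H_k ≅ ker(∂_k) / im(∂_{k+1}) we obtain:

  H_0: rank C_0 − rank ∂_1 = 6 − 5 = 1, and the invariant factors of ∂_1 are all 1, so H_0 ≅ Z.
  H_1: rank ker ∂_1 − rank ∂_2 = (12 − 5) − 6 = 1, and the invariant factors of ∂_2 are all 1, so H_1 ≅ Z.
  H_2: rank ker ∂_2 − rank ∂_3 = (6 − 6) − 0 = 0, and there is no ∂_3, so H_2 ≅ 0.

H_0 ≅ Z,  H_1 ≅ Z,  H_2 = 0.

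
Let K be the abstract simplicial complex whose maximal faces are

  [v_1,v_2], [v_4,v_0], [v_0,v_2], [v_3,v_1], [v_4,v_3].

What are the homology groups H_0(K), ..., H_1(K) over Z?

Order the vertices as v_0 < v_1 < v_2 < v_3 < v_4. Listing each simplex with vertices in this order, K has dimension 1 with simplices:

  0-simplices (5): [v_0], [v_1], [v_2], [v_3], [v_4]
  1-simplices (5): [v_0,v_2], [v_0,v_4], [v_1,v_2], [v_1,v_3], [v_3,v_4]

giving chain groups C_0 ≅ Z^5, C_1 ≅ Z^5.

The boundary map ∂_1: C_1 → C_0 sends each edge [p,q] (with p < q) to q − p. For instance
  ∂[v_3,v_4] = [v_4] − [v_3].
The 5×5 boundary matrix has rank 4 and Smith normal form diag(1,1,1,1).

Reading off H_k = ker ∂_k / im ∂_{k+1}:

  H_0: rank C_0 − rank ∂_1 = 5 − 4 = 1, and the invariant factors of ∂_1 are all 1, so H_0 ≅ Z.
  H_1: rank ker ∂_1 − rank ∂_2 = (5 − 4) − 0 = 1, and there is no ∂_2, so H_1 ≅ Z.

As a check, the Euler characteristic is 5 − 5 = 0, which agrees with 1 − 1 = 0.

H_0 = Z,  H_1 = Z.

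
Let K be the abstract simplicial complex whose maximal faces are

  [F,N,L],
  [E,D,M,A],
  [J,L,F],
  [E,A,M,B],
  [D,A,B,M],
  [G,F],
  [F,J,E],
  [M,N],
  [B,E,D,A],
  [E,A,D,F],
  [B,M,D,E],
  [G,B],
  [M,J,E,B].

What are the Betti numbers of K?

Fix the vertex order A < B < D < E < F < G < J < L < M < N and write every simplex with vertices in increasing order. Then dim K = 3 and the simplices of K are:

  0-simplices (10): A, B, D, E, F, G, J, L, M, N
  1-simplices (24): AB, AD, AE, AF, AM, BD, BE, BG, BJ, BM, DE, DF, DM, EF, EJ, EM, FG, FJ, FL, FN, JL, JM, LN, MN
  2-simplices (19): ABD, ABE, ABM, ADE, ADF, ADM, AEF, AEM, BDE, BDM, BEJ, BEM, BJM, DEF, DEM, EFJ, EJM, FJL, FLN
  3-simplices (7): ABDE, ABDM, ABEM, ADEF, ADEM, BDEM, BEJM

giving chain groups C_0 ≅ Z^10, C_1 ≅ Z^24, C_2 ≅ Z^19, C_3 ≅ Z^7.

Boundary ∂_1: C_1 → C_0 is given by ∂[p,q] = [q] − [p].
The resulting 10×24 matrix has rank 9, and its Smith normal form has invariant factors (1,1,1,1,1,1,1,1,1).

The boundary map ∂_2: C_2 → C_1 maps a triangle to the signed sum of its edges. For instance
  ∂ABD = BD − AD + AB,
  ∂EJM = JM − EM + EJ.
As a 24×19 matrix over Z this has rank 13, with invariant factors (1,1,1,1,1,1,1,1,1,1,1,1,1).

The boundary map ∂_3: C_3 → C_2 sends each 3-simplex σ to the alternating sum Σ_i (−1)^i (σ with its i-th vertex removed). For instance
  ∂BEJM = EJM − BJM + BEM − BEJ,
  ∂ABEM = BEM − AEM + ABM − ABE.
This gives a 19×7 integer matrix of rank 6; reducing to Smith normal form yields diagonal entries (1,1,1,1,1,1).

From H_k ≅ ker(∂_k) / im(∂_{k+1}) we obtain:

  H_0: rank C_0 − rank ∂_1 = 10 − 9 = 1, and the invariant factors of ∂_1 are all 1, so H_0 = Z.
  H_1: rank ker ∂_1 − rank ∂_2 = (24 − 9) − 13 = 2, and the invariant factors of ∂_2 are all 1, so H_1 = Z^2.
  H_2: rank ker ∂_2 − rank ∂_3 = (19 − 13) − 6 = 0, and the invariant factors of ∂_3 are all 1, so H_2 = 0.
  H_3: rank ker ∂_3 − rank ∂_4 = (7 − 6) − 0 = 1, and there is no ∂_4, so H_3 = Z.

Hence the Betti numbers are b_0 = 1, b_1 = 2, b_2 = 0, b_3 = 1.

b_0 = 1, b_1 = 2, b_2 = 0, b_3 = 1.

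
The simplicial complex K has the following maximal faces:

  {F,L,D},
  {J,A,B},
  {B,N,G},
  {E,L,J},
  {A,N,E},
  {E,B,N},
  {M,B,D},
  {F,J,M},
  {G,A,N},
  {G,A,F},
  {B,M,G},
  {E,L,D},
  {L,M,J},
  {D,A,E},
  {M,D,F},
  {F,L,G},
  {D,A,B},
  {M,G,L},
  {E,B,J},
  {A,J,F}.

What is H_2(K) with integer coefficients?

Take the total order A < B < D < E < F < G < J < L < M < N on the vertex set. Then K (dimension 2) consists of the simplices:

  0-simplices (10): A, B, D, E, F, G, J, L, M, N
  1-simplices (30): AB, AD, AE, AF, AG, AJ, AN, BD, BE, BG, BJ, BM, BN, DE, DF, DL, DM, EJ, EL, EN, FG, FJ, FL, FM, GL, GM, GN, JL, JM, LM
  2-simplices (20): ABD, ABJ, ADE, AEN, AFG, AFJ, AGN, BDM, BEJ, BEN, BGM, BGN, DEL, DFL, DFM, EJL, FGL, FJM, GLM, JLM

giving chain groups C_0 ≅ Z^10, C_1 ≅ Z^30, C_2 ≅ Z^20.

Boundary ∂_1: C_1 → C_0 maps an edge to its endpoints' difference, ∂[p,q] = q − p. For instance
  ∂DE = E − D.
The resulting 10×30 matrix has rank 9, and its Smith normal form has invariant factors (1,1,1,1,1,1,1,1,1).

Boundary ∂_2: C_2 → C_1 maps a triangle to the signed sum of its edges. For instance
  ∂AGN = GN − AN + AG,
  ∂BGM = GM − BM + BG.
The 30×20 boundary matrix has rank 20 and Smith normal form diag(1,1,1,1,1,1,1,1,1,1,1,1,1,1,1,1,1,1,1,2).

Now H_k = ker ∂_k / im ∂_{k+1}, so:

  H_2: rank ker ∂_2 − rank ∂_3 = (20 − 20) − 0 = 0, and there is no ∂_3, so H_2 = 0.

H_2 = 0.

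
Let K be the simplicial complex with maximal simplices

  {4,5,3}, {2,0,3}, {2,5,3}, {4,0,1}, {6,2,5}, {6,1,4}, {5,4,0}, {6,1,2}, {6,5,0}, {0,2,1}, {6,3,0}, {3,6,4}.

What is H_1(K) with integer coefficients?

H_1 ≅ Z/2.

Fix the vertex order 0 < 1 < 2 < 3 < 4 < 5 < 6 and write every simplex with vertices in increasing order. Then dim K = 2 and the simplices of K are:

  0-simplices (7): [0], [1], [2], [3], [4], [5], [6]
  1-simplices (18): [0,1], [0,2], [0,3], [0,4], [0,5], [0,6], [1,2], [1,4], [1,6], [2,3], [2,5], [2,6], [3,4], [3,5], [3,6], [4,5], [4,6], [5,6]
  2-simplices (12): [0,1,2], [0,1,4], [0,2,3], [0,3,6], [0,4,5], [0,5,6], [1,2,6], [1,4,6], [2,3,5], [2,5,6], [3,4,5], [3,4,6]

so the chain groups are C_0 ≅ Z^7, C_1 ≅ Z^18, C_2 ≅ Z^12.

The boundary map ∂_1: C_1 → C_0 maps an edge to its endpoints' difference, ∂[p,q] = q − p. For instance
  ∂[2,3] = [3] − [2].
This gives a 7×18 integer matrix of rank 6; reducing to Smith normal form yields diagonal entries (1,1,1,1,1,1).

∂_2: C_2 → C_1 maps a triangle to the signed sum of its edges. For instance
  ∂[1,4,6] = [4,6] − [1,6] + [1,4],
  ∂[3,4,5] = [4,5] − [3,5] + [3,4].
The 18×12 boundary matrix has rank 12 and Smith normal form diag(1,1,1,1,1,1,1,1,1,1,1,2).

Computing H_k = (kernel of ∂_k) / (image of ∂_{k+1}):

  H_1: rank ker ∂_1 − rank ∂_2 = (18 − 6) − 12 = 0, and ∂_2 has invariant factor 2 > 1, so H_1 = Z/2.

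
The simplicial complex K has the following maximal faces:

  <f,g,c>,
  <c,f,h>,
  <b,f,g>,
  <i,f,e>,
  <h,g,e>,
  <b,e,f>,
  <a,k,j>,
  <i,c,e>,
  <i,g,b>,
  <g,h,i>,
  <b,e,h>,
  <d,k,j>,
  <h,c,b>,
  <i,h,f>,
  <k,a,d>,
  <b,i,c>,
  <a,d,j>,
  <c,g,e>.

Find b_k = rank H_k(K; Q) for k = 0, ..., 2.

b_0 = 2, b_1 = 2, b_2 = 2.

We work with the vertex ordering a < b < c < d < e < f < g < h < i < j < k. The simplices of K, each written with vertices in increasing order, are:

  0-simplices (11): a, b, c, d, e, f, g, h, i, j, k
  1-simplices (27): ad, aj, ak, bc, be, bf, bg, bh, bi, ce, cf, cg, ch, ci, dj, dk, ef, eg, eh, ei, fg, fh, fi, gh, gi, hi, jk
  2-simplices (18): adj, adk, ajk, bch, bci, bef, beh, bfg, bgi, ceg, cei, cfg, cfh, djk, efi, egh, fhi, ghi

Hence C_0 ≅ Z^11, C_1 ≅ Z^27, C_2 ≅ Z^18.

The boundary map ∂_1: C_1 → C_0 is given by ∂[p,q] = [q] − [p].
The 11×27 boundary matrix has rank 9 and Smith normal form diag(1,1,1,1,1,1,1,1,1).

The boundary map ∂_2: C_2 → C_1 maps a triangle to the signed sum of its edges. For instance
  ∂ghi = hi − gi + gh,
  ∂cfh = fh − ch + cf.
The 27×18 boundary matrix has rank 16 and Smith normal form diag(1,1,1,1,1,1,1,1,1,1,1,1,1,1,1,1).

Reading off H_k = ker ∂_k / im ∂_{k+1}:

  H_0: rank C_0 − rank ∂_1 = 11 − 9 = 2, and the invariant factors of ∂_1 are all 1, so H_0 ≅ Z^2.
  H_1: rank ker ∂_1 − rank ∂_2 = (27 − 9) − 16 = 2, and the invariant factors of ∂_2 are all 1, so H_1 ≅ Z^2.
  H_2: rank ker ∂_2 − rank ∂_3 = (18 − 16) − 0 = 2, and there is no ∂_3, so H_2 ≅ Z^2.

(K is a triangulation of the disjoint union of the 2-sphere S^2 and the torus T^2.)

Hence the Betti numbers are b_0 = 2, b_1 = 2, b_2 = 2.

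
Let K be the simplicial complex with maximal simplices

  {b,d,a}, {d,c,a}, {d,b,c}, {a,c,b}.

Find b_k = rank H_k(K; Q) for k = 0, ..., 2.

K has 4 vertices, 6 edges, 4 triangles.
rank ∂_0 = 0, rank ∂_1 = 3 ⇒ b_0 = 4 − 0 − 3 = 1; all invariant factors of ∂_1 are 1 so no torsion. So H_0 ≅ Z.
rank ∂_1 = 3, rank ∂_2 = 3 ⇒ b_1 = 6 − 3 − 3 = 0; all invariant factors of ∂_2 are 1 so no torsion. So H_1 ≅ 0.
rank ∂_2 = 3, rank ∂_3 = 0 ⇒ b_2 = 4 − 3 − 0 = 1. So H_2 ≅ Z.

b_0 = 1, b_1 = 0, b_2 = 1.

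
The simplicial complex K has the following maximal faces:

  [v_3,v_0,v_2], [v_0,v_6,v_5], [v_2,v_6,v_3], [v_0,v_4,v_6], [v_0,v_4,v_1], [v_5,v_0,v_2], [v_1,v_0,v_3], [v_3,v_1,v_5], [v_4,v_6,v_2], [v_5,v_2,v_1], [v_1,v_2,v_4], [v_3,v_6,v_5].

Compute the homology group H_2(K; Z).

H_2 = 0.

Fix the vertex order v_0 < v_1 < v_2 < v_3 < v_4 < v_5 < v_6 and write every simplex with vertices in increasing order. Then dim K = 2 and the simplices of K are:

  0-simplices (7): [v_0], [v_1], [v_2], [v_3], [v_4], [v_5], [v_6]
  1-simplices (18): (18 of them)
  2-simplices (12): (12 of them)

Hence C_0 ≅ Z^7, C_1 ≅ Z^18, C_2 ≅ Z^12.

Boundary ∂_1: C_1 → C_0 sends each edge [p,q] (with p < q) to q − p. For instance
  ∂[v_0,v_3] = [v_3] − [v_0].
As a 7×18 matrix over Z this has rank 6, with invariant factors (1,1,1,1,1,1).

Boundary ∂_2: C_2 → C_1 sends each 2-simplex [p,q,r] to [q,r] − [p,r] + [p,q]. For instance
  ∂[v_0,v_1,v_3] = [v_1,v_3] − [v_0,v_3] + [v_0,v_1],
  ∂[v_0,v_5,v_6] = [v_5,v_6] − [v_0,v_6] + [v_0,v_5].
This gives a 18×12 integer matrix of rank 12; reducing to Smith normal form yields diagonal entries (1,1,1,1,1,1,1,1,1,1,1,2).

From H_k ≅ ker(∂_k) / im(∂_{k+1}) we obtain:

  H_2: rank ker ∂_2 − rank ∂_3 = (12 − 12) − 0 = 0, and there is no ∂_3, so H_2 = 0.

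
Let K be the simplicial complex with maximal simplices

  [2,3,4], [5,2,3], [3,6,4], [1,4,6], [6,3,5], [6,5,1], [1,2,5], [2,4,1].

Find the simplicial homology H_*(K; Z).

H_0 = Z,  H_1 = 0,  H_2 = Z.

Order the vertices as 1 < 2 < 3 < 4 < 5 < 6. Listing each simplex with vertices in this order, K has dimension 2 with simplices:

  0-simplices (6): [1], [2], [3], [4], [5], [6]
  1-simplices (12): [1,2], [1,4], [1,5], [1,6], [2,3], [2,4], [2,5], [3,4], [3,5], [3,6], [4,6], [5,6]
  2-simplices (8): [1,2,4], [1,2,5], [1,4,6], [1,5,6], [2,3,4], [2,3,5], [3,4,6], [3,5,6]

so the chain groups are C_0 ≅ Z^6, C_1 ≅ Z^12, C_2 ≅ Z^8.

The boundary map ∂_1: C_1 → C_0 is given by ∂[p,q] = [q] − [p].
As a 6×12 matrix over Z this has rank 5, with invariant factors (1,1,1,1,1).

∂_2: C_2 → C_1 maps a triangle to the signed sum of its edges. For instance
  ∂[2,3,4] = [3,4] − [2,4] + [2,3],
  ∂[2,3,5] = [3,5] − [2,5] + [2,3].
The 12×8 boundary matrix has rank 7 and Smith normal form diag(1,1,1,1,1,1,1).

Now H_k = ker ∂_k / im ∂_{k+1}, so:

  H_0: rank C_0 − rank ∂_1 = 6 − 5 = 1, and the invariant factors of ∂_1 are all 1, so H_0 ≅ Z.
  H_1: rank ker ∂_1 − rank ∂_2 = (12 − 5) − 7 = 0, and the invariant factors of ∂_2 are all 1, so H_1 ≅ 0.
  H_2: rank ker ∂_2 − rank ∂_3 = (8 − 7) − 0 = 1, and there is no ∂_3, so H_2 ≅ Z.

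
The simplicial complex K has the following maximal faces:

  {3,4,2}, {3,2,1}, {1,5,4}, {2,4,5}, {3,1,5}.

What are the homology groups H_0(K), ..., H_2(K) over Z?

H_0 ≅ Z,  H_1 ≅ Z,  H_2 = 0.

We work with the vertex ordering 1 < 2 < 3 < 4 < 5. The simplices of K, each written with vertices in increasing order, are:

  0-simplices (5): [1], [2], [3], [4], [5]
  1-simplices (10): [1,2], [1,3], [1,4], [1,5], [2,3], [2,4], [2,5], [3,4], [3,5], [4,5]
  2-simplices (5): [1,2,3], [1,3,5], [1,4,5], [2,3,4], [2,4,5]

Hence C_0 ≅ Z^5, C_1 ≅ Z^10, C_2 ≅ Z^5.

The boundary map ∂_1: C_1 → C_0 sends each edge [p,q] (with p < q) to q − p.
The 5×10 boundary matrix has rank 4 and Smith normal form diag(1,1,1,1).

The boundary map ∂_2: C_2 → C_1 sends each 2-simplex [p,q,r] to [q,r] − [p,r] + [p,q]. For instance
  ∂[2,3,4] = [3,4] − [2,4] + [2,3],
  ∂[1,3,5] = [3,5] − [1,5] + [1,3].
As a 10×5 matrix over Z this has rank 5, with invariant factors (1,1,1,1,1).

From H_k ≅ ker(∂_k) / im(∂_{k+1}) we obtain:

  H_0: rank C_0 − rank ∂_1 = 5 − 4 = 1, and the invariant factors of ∂_1 are all 1, so H_0 ≅ Z.
  H_1: rank ker ∂_1 − rank ∂_2 = (10 − 4) − 5 = 1, and the invariant factors of ∂_2 are all 1, so H_1 ≅ Z.
  H_2: rank ker ∂_2 − rank ∂_3 = (5 − 5) − 0 = 0, and there is no ∂_3, so H_2 ≅ 0.

As a check, the Euler characteristic is 5 − 10 + 5 = 0, which agrees with 1 − 1 + 0 = 0.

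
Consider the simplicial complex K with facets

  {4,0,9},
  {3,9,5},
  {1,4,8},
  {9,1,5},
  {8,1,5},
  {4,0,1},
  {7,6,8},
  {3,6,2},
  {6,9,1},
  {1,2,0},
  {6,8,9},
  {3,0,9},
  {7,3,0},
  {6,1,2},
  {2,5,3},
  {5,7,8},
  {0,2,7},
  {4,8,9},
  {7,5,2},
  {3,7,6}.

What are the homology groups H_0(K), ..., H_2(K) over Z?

Fix the vertex order 0 < 1 < 2 < 3 < 4 < 5 < 6 < 7 < 8 < 9 and write every simplex with vertices in increasing order. Then dim K = 2 and the simplices of K are:

  0-simplices (10): [0], [1], [2], [3], [4], [5], [6], [7], [8], [9]
  1-simplices (30): (30 of them)
  2-simplices (20): (20 of them)

Hence C_0 ≅ Z^10, C_1 ≅ Z^30, C_2 ≅ Z^20.

∂_1: C_1 → C_0 maps an edge to its endpoints' difference, ∂[p,q] = q − p.
The 10×30 boundary matrix has rank 9 and Smith normal form diag(1,1,1,1,1,1,1,1,1).

∂_2: C_2 → C_1 maps a triangle to the signed sum of its edges. For instance
  ∂[1,4,8] = [4,8] − [1,8] + [1,4],
  ∂[4,8,9] = [8,9] − [4,9] + [4,8].
This gives a 30×20 integer matrix of rank 20; reducing to Smith normal form yields diagonal entries (1,1,1,1,1,1,1,1,1,1,1,1,1,1,1,1,1,1,1,2).

Computing H_k = (kernel of ∂_k) / (image of ∂_{k+1}):

  H_0: rank C_0 − rank ∂_1 = 10 − 9 = 1, and the invariant factors of ∂_1 are all 1, so H_0 ≅ Z.
  H_1: rank ker ∂_1 − rank ∂_2 = (30 − 9) − 20 = 1, and ∂_2 has invariant factor 2 > 1, so H_1 ≅ Z ⊕ Z_2.
  H_2: rank ker ∂_2 − rank ∂_3 = (20 − 20) − 0 = 0, and there is no ∂_3, so H_2 ≅ 0.

H_0 = Z,  H_1 = Z ⊕ Z_2,  H_2 = 0.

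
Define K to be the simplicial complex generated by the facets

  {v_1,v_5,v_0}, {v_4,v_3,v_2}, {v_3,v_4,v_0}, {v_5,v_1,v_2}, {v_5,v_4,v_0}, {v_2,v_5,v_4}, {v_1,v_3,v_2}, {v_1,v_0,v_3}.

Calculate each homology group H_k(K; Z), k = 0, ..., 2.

H_0 = Z,  H_1 = 0,  H_2 = Z.

We work with the vertex ordering v_0 < v_1 < v_2 < v_3 < v_4 < v_5. The simplices of K, each written with vertices in increasing order, are:

  0-simplices (6): [v_0], [v_1], [v_2], [v_3], [v_4], [v_5]
  1-simplices (12): [v_0,v_1], [v_0,v_3], [v_0,v_4], [v_0,v_5], [v_1,v_2], [v_1,v_3], [v_1,v_5], [v_2,v_3], [v_2,v_4], [v_2,v_5], [v_3,v_4], [v_4,v_5]
  2-simplices (8): [v_0,v_1,v_3], [v_0,v_1,v_5], [v_0,v_3,v_4], [v_0,v_4,v_5], [v_1,v_2,v_3], [v_1,v_2,v_5], [v_2,v_3,v_4], [v_2,v_4,v_5]

Hence C_0 ≅ Z^6, C_1 ≅ Z^12, C_2 ≅ Z^8.

Boundary ∂_1: C_1 → C_0 is given by ∂[p,q] = [q] − [p].
This gives a 6×12 integer matrix of rank 5; reducing to Smith normal form yields diagonal entries (1,1,1,1,1).

∂_2: C_2 → C_1 maps a triangle to the signed sum of its edges. For instance
  ∂[v_0,v_1,v_3] = [v_1,v_3] − [v_0,v_3] + [v_0,v_1],
  ∂[v_2,v_4,v_5] = [v_4,v_5] − [v_2,v_5] + [v_2,v_4].
As a 12×8 matrix over Z this has rank 7, with invariant factors (1,1,1,1,1,1,1).

Now H_k = ker ∂_k / im ∂_{k+1}, so:

  H_0: rank C_0 − rank ∂_1 = 6 − 5 = 1, and the invariant factors of ∂_1 are all 1, so H_0 ≅ Z.
  H_1: rank ker ∂_1 − rank ∂_2 = (12 − 5) − 7 = 0, and the invariant factors of ∂_2 are all 1, so H_1 ≅ 0.
  H_2: rank ker ∂_2 − rank ∂_3 = (8 − 7) − 0 = 1, and there is no ∂_3, so H_2 ≅ Z.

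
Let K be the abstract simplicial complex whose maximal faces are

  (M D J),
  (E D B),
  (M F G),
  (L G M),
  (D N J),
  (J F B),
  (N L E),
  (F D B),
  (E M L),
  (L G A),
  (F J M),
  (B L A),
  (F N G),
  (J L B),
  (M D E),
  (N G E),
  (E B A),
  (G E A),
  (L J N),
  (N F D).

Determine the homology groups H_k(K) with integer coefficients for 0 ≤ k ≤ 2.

Take the total order A < B < D < E < F < G < J < L < M < N on the vertex set. Then K (dimension 2) consists of the simplices:

  0-simplices (10): A, B, D, E, F, G, J, L, M, N
  1-simplices (30): AB, AE, AG, AL, BD, BE, BF, BJ, BL, DE, DF, DJ, DM, DN, EG, EL, EM, EN, FG, FJ, FM, FN, GL, GM, GN, JL, JM, JN, LM, LN
  2-simplices (20): ABE, ABL, AEG, AGL, BDE, BDF, BFJ, BJL, DEM, DFN, DJM, DJN, EGN, ELM, ELN, FGM, FGN, FJM, GLM, JLN

so the chain groups are C_0 ≅ Z^10, C_1 ≅ Z^30, C_2 ≅ Z^20.

∂_1: C_1 → C_0 maps an edge to its endpoints' difference, ∂[p,q] = q − p.
The 10×30 boundary matrix has rank 9 and Smith normal form diag(1,1,1,1,1,1,1,1,1).

∂_2: C_2 → C_1 maps a triangle to the signed sum of its edges. For instance
  ∂AGL = GL − AL + AG,
  ∂FGN = GN − FN + FG.
The 30×20 boundary matrix has rank 20 and Smith normal form diag(1,1,1,1,1,1,1,1,1,1,1,1,1,1,1,1,1,1,1,2).

Reading off H_k = ker ∂_k / im ∂_{k+1}:

  H_0: rank C_0 − rank ∂_1 = 10 − 9 = 1, and the invariant factors of ∂_1 are all 1, so H_0 = Z.
  H_1: rank ker ∂_1 − rank ∂_2 = (30 − 9) − 20 = 1, and ∂_2 has invariant factor 2 > 1, so H_1 = Z × Z/2.
  H_2: rank ker ∂_2 − rank ∂_3 = (20 − 20) − 0 = 0, and there is no ∂_3, so H_2 = 0.

(K is a triangulation of the Klein bottle.)

H_0 ≅ Z,  H_1 ≅ Z × Z/2,  H_2 = 0.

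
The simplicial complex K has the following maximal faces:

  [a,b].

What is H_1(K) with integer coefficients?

H_1 = 0.

We work with the vertex ordering a < b. The simplices of K, each written with vertices in increasing order, are:

  0-simplices (2): a, b
  1-simplices (1): ab

Hence C_0 ≅ Z^2, C_1 ≅ Z^1.

Boundary ∂_1: C_1 → C_0 is given by ∂[p,q] = [q] − [p].
The 2×1 boundary matrix has rank 1 and Smith normal form diag(1).

Computing H_k = (kernel of ∂_k) / (image of ∂_{k+1}):

  H_1: rank ker ∂_1 − rank ∂_2 = (1 − 1) − 0 = 0, and there is no ∂_2, so H_1 = 0.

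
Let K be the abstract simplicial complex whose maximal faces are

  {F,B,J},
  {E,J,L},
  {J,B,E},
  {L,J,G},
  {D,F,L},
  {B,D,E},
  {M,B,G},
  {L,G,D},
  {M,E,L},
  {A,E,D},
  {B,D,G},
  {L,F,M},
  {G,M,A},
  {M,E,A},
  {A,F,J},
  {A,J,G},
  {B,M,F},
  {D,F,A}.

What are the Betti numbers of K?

Fix the vertex order A < B < D < E < F < G < J < L < M and write every simplex with vertices in increasing order. Then dim K = 2 and the simplices of K are:

  0-simplices (9): A, B, D, E, F, G, J, L, M
  1-simplices (27): AD, AE, AF, AG, AJ, AM, BD, BE, BF, BG, BJ, BM, DE, DF, DG, DL, EJ, EL, EM, FJ, FL, FM, GJ, GL, GM, JL, LM
  2-simplices (18): ADE, ADF, AEM, AFJ, AGJ, AGM, BDE, BDG, BEJ, BFJ, BFM, BGM, DFL, DGL, EJL, ELM, FLM, GJL

giving chain groups C_0 ≅ Z^9, C_1 ≅ Z^27, C_2 ≅ Z^18.

Boundary ∂_1: C_1 → C_0 is given by ∂[p,q] = [q] − [p].
The resulting 9×27 matrix has rank 8, and its Smith normal form has invariant factors (1,1,1,1,1,1,1,1).

The boundary map ∂_2: C_2 → C_1 maps a triangle to the signed sum of its edges. For instance
  ∂BEJ = EJ − BJ + BE,
  ∂AEM = EM − AM + AE.
As a 27×18 matrix over Z this has rank 17, with invariant factors (1,1,1,1,1,1,1,1,1,1,1,1,1,1,1,1,1).

Now H_k = ker ∂_k / im ∂_{k+1}, so:

  H_0: rank C_0 − rank ∂_1 = 9 − 8 = 1, and the invariant factors of ∂_1 are all 1, so H_0 = Z.
  H_1: rank ker ∂_1 − rank ∂_2 = (27 − 8) − 17 = 2, and the invariant factors of ∂_2 are all 1, so H_1 = Z^2.
  H_2: rank ker ∂_2 − rank ∂_3 = (18 − 17) − 0 = 1, and there is no ∂_3, so H_2 = Z.

As a check, the Euler characteristic is 9 − 27 + 18 = 0, which agrees with 1 − 2 + 1 = 0.

Hence the Betti numbers are b_0 = 1, b_1 = 2, b_2 = 1.

b_0 = 1, b_1 = 2, b_2 = 1.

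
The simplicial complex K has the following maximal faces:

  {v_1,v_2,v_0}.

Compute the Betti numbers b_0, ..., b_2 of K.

b_0 = 1, b_1 = 0, b_2 = 0.

Take the total order v_0 < v_1 < v_2 on the vertex set. Then K (dimension 2) consists of the simplices:

  0-simplices (3): [v_0], [v_1], [v_2]
  1-simplices (3): [v_0,v_1], [v_0,v_2], [v_1,v_2]
  2-simplices (1): [v_0,v_1,v_2]

so the chain groups are C_0 ≅ Z^3, C_1 ≅ Z^3, C_2 ≅ Z^1.

∂_1: C_1 → C_0 sends each edge [p,q] (with p < q) to q − p. For instance
  ∂[v_0,v_1] = [v_1] − [v_0].
As a 3×3 matrix over Z this has rank 2, with invariant factors (1,1).

Boundary ∂_2: C_2 → C_1 acts by ∂[p,q,r] = [q,r] − [p,r] + [p,q]. For instance
  ∂[v_0,v_1,v_2] = [v_1,v_2] − [v_0,v_2] + [v_0,v_1].
This gives a 3×1 integer matrix of rank 1; reducing to Smith normal form yields diagonal entries (1).

Reading off H_k = ker ∂_k / im ∂_{k+1}:

  H_0: rank C_0 − rank ∂_1 = 3 − 2 = 1, and the invariant factors of ∂_1 are all 1, so H_0 ≅ Z.
  H_1: rank ker ∂_1 − rank ∂_2 = (3 − 2) − 1 = 0, and the invariant factors of ∂_2 are all 1, so H_1 ≅ 0.
  H_2: rank ker ∂_2 − rank ∂_3 = (1 − 1) − 0 = 0, and there is no ∂_3, so H_2 ≅ 0.

As a check, the Euler characteristic is 3 − 3 + 1 = 1, which agrees with 1 − 0 + 0 = 1.

Hence the Betti numbers are b_0 = 1, b_1 = 0, b_2 = 0.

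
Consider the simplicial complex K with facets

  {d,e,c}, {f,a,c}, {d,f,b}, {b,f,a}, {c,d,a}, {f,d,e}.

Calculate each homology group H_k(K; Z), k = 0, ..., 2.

Order the vertices as a < b < c < d < e < f. Listing each simplex with vertices in this order, K has dimension 2 with simplices:

  0-simplices (6): a, b, c, d, e, f
  1-simplices (12): ab, ac, ad, af, bd, bf, cd, ce, cf, de, df, ef
  2-simplices (6): abf, acd, acf, bdf, cde, def

Hence C_0 ≅ Z^6, C_1 ≅ Z^12, C_2 ≅ Z^6.

Boundary ∂_1: C_1 → C_0 sends each edge [p,q] (with p < q) to q − p. For instance
  ∂bd = d − b.
As a 6×12 matrix over Z this has rank 5, with invariant factors (1,1,1,1,1).

∂_2: C_2 → C_1 sends each 2-simplex [p,q,r] to [q,r] − [p,r] + [p,q]. For instance
  ∂acd = cd − ad + ac,
  ∂cde = de − ce + cd.
As a 12×6 matrix over Z this has rank 6, with invariant factors (1,1,1,1,1,1).

From H_k ≅ ker(∂_k) / im(∂_{k+1}) we obtain:

  H_0: rank C_0 − rank ∂_1 = 6 − 5 = 1, and the invariant factors of ∂_1 are all 1, so H_0 ≅ Z.
  H_1: rank ker ∂_1 − rank ∂_2 = (12 − 5) − 6 = 1, and the invariant factors of ∂_2 are all 1, so H_1 ≅ Z.
  H_2: rank ker ∂_2 − rank ∂_3 = (6 − 6) − 0 = 0, and there is no ∂_3, so H_2 ≅ 0.

(K is a triangulation of the cylinder S^1 x I.)

H_0 ≅ Z,  H_1 ≅ Z,  H_2 = 0.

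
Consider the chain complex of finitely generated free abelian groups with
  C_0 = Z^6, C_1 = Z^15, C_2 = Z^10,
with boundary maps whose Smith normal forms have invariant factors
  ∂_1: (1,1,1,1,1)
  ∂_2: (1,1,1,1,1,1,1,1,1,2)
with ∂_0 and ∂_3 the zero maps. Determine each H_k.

H_0: b_0 = 6 − 0 − 5 = 1; torsion from ∂_1 factors > 1: none. So H_0 ≅ Z.
H_1: b_1 = 15 − 5 − 10 = 0; torsion from ∂_2 factors > 1: [2]. So H_1 ≅ Z/2.
H_2: b_2 = 10 − 10 − 0 = 0; torsion from ∂_3 factors > 1: none. So H_2 ≅ 0.

H_0 ≅ Z,  H_1 ≅ Z/2,  H_2 = 0.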